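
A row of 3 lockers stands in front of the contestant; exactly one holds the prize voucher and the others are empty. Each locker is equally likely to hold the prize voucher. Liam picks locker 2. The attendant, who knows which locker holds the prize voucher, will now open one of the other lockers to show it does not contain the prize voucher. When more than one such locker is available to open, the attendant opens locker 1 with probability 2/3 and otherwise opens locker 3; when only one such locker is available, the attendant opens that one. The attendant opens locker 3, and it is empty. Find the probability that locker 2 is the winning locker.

Consider each possible location of the prize voucher in turn.
If it is in locker 1 (prior 1/3): only locker 3 is available, probability 1; weight (1/3)·1 = 1/3.
If it is in locker 2 (prior 1/3): locker 1 is available but not opened, probability 1/3; weight (1/3)·(1/3) = 1/9.
If it is in locker 3 (prior 1/3): the attendant opened locker 3, so this case is ruled out; weight (1/3)·0 = 0.
The weights sum to 4/9.
So P(the prize voucher in locker 2 | the attendant opened locker 3) = (1/9) / (4/9) = 1/4.

1/4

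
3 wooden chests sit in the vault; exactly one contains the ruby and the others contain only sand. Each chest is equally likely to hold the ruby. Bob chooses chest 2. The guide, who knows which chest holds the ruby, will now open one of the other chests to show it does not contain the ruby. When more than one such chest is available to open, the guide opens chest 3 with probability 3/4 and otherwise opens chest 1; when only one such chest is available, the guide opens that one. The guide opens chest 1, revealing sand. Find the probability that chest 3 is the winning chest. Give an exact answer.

4/5

Apply Bayes' rule, conditioning on where the ruby actually is.
If it is in chest 1 (prior 1/3): the guide opened chest 1, so this case is ruled out; weight (1/3)·0 = 0.
If it is in chest 2 (prior 1/3): chest 3 is available but not opened, probability 1/4; weight (1/3)·(1/4) = 1/12.
If it is in chest 3 (prior 1/3): only chest 1 is available, probability 1; weight (1/3)·1 = 1/3.
The weights sum to 5/12.
So P(the ruby in chest 3 | the guide opened chest 1) = (1/3) / (5/12) = 4/5.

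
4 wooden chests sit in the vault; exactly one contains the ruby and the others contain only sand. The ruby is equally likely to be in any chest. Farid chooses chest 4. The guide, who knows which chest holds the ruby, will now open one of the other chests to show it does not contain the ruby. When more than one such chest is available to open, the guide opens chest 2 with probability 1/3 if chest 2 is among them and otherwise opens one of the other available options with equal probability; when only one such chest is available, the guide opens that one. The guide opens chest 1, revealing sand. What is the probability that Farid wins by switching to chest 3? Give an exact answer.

Consider each possible location of the ruby in turn.
If it is in chest 1 (prior 1/4): the guide opened chest 1, so this case is ruled out; weight (1/4)·0 = 0.
If it is in chest 2 (prior 1/4): chest 2 holds the prize so is unavailable; the guide chooses uniformly among the 2 others, probability 1/2; weight (1/4)·(1/2) = 1/8.
If it is in chest 3 (prior 1/4): chest 2 is available but not opened, probability 2/3; weight (1/4)·(2/3) = 1/6.
If it is in chest 4 (prior 1/4): chest 2 is available but not opened; chest 1 gets probability (1 − 1/3)/2 = 1/3; weight (1/4)·(1/3) = 1/12.
The weights sum to 3/8.
So P(the ruby in chest 3 | the guide opened chest 1) = (1/6) / (3/8) = 4/9.

4/9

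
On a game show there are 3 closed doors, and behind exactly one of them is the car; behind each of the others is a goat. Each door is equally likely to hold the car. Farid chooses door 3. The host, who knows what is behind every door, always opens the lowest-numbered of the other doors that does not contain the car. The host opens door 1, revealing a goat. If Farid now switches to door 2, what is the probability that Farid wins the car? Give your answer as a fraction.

1/2

Apply Bayes' rule, conditioning on where the car actually is.
If it is behind door 1 (prior 1/3): the host opened door 1, so this case is ruled out; weight (1/3)·0 = 0.
If it is behind either of doors 2 and 3 (prior 1/3 each): door 1 is the lowest-numbered option available, probability 1; weight (1/3)·1 = 1/3 each.
The weights sum to 2/3.
So P(the car behind door 2 | the host opened door 1) = (1/3) / (2/3) = 1/2.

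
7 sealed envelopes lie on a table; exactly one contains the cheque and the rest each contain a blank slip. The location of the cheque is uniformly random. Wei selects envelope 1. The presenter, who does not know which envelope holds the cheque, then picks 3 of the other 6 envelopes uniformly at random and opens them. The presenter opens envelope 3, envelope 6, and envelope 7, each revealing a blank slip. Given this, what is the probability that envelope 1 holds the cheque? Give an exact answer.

Consider each possible location of the cheque in turn.
If it is in any of envelopes 1, 2, 4, and 5 (prior 1/7 each): the presenter picks exactly this set with probability 1/20 regardless, and none is the prize; weight (1/7)·(1/20) = 1/140 each.
If it is in any of envelopes 3, 6, and 7 (prior 1/7 each): that envelope was opened and seen not to hold the prize — ruled out; weight (1/7)·0 = 0 each.
The weights sum to 1/35.
So P(the cheque in envelope 1 | the presenter opened envelope 3, envelope 6, and envelope 7) = (1/140) / (1/35) = 1/4.

1/4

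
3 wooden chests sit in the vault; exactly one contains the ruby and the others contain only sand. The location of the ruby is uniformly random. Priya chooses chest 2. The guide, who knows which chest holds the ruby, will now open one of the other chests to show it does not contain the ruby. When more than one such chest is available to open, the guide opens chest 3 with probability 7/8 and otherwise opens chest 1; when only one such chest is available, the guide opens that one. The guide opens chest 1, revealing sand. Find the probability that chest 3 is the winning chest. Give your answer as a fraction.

8/9

Consider each possible location of the ruby in turn.
If it is in chest 1 (prior 1/3): the guide opened chest 1, so this case is ruled out; weight (1/3)·0 = 0.
If it is in chest 2 (prior 1/3): chest 3 is available but not opened, probability 1/8; weight (1/3)·(1/8) = 1/24.
If it is in chest 3 (prior 1/3): only chest 1 is available, probability 1; weight (1/3)·1 = 1/3.
The weights sum to 3/8.
So P(the ruby in chest 3 | the guide opened chest 1) = (1/3) / (3/8) = 8/9.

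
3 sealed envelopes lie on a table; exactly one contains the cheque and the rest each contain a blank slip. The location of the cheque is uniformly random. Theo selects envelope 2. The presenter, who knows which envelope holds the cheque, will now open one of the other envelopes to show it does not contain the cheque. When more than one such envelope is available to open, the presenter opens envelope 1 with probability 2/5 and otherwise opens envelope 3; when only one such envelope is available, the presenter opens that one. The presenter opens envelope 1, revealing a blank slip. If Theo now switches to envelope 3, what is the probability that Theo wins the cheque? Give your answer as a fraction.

Consider each possible location of the cheque in turn.
If it is in envelope 1 (prior 1/3): the presenter opened envelope 1, so this case is ruled out; weight (1/3)·0 = 0.
If it is in envelope 2 (prior 1/3): envelope 1 is available, opened with probability 2/5; weight (1/3)·(2/5) = 2/15.
If it is in envelope 3 (prior 1/3): only envelope 1 is available, probability 1; weight (1/3)·1 = 1/3.
The weights sum to 7/15.
So P(the cheque in envelope 3 | the presenter opened envelope 1) = (1/3) / (7/15) = 5/7.

5/7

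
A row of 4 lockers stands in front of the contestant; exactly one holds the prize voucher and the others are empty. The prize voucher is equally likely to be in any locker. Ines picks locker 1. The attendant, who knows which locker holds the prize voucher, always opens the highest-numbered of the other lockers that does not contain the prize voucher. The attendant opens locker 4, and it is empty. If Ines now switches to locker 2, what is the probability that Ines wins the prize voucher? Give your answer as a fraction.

Consider each possible location of the prize voucher in turn.
If it is in any of lockers 1, 2, and 3 (prior 1/4 each): locker 4 is the highest-numbered option available, probability 1; weight (1/4)·1 = 1/4 each.
If it is in locker 4 (prior 1/4): the attendant opened locker 4, so this case is ruled out; weight (1/4)·0 = 0.
The weights sum to 3/4.
So P(the prize voucher in locker 2 | the attendant opened locker 4) = (1/4) / (3/4) = 1/3.

1/3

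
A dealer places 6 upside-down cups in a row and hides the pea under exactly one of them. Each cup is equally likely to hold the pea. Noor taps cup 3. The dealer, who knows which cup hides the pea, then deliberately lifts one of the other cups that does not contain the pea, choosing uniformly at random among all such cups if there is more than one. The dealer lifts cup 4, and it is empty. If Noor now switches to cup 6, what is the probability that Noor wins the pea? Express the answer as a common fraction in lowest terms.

Condition on the true location of the pea.
If it is under any of cups 1, 2, 5, and 6 (prior 1/6 each): the dealer has 4 equally likely choices, so probability 1/4; weight (1/6)·(1/4) = 1/24 each.
If it is under cup 3 (prior 1/6): the dealer has 5 equally likely choices, so probability 1/5; weight (1/6)·(1/5) = 1/30.
If it is under cup 4 (prior 1/6): the dealer opened cup 4, so this case is ruled out; weight (1/6)·0 = 0.
The weights sum to 1/5.
So P(the pea under cup 6 | the dealer opened cup 4) = (1/24) / (1/5) = 5/24.

5/24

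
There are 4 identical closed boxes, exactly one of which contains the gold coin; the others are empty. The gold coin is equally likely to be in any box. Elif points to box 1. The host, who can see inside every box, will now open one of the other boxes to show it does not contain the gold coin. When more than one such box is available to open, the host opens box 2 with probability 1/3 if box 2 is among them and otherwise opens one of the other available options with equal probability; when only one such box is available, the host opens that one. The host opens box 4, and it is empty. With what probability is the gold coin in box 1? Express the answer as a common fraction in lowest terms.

2/9

Condition on the true location of the gold coin.
If it is in box 1 (prior 1/4): box 2 is available but not opened; box 4 gets probability (1 − 1/3)/2 = 1/3; weight (1/4)·(1/3) = 1/12.
If it is in box 2 (prior 1/4): box 2 holds the prize so is unavailable; the host chooses uniformly among the 2 others, probability 1/2; weight (1/4)·(1/2) = 1/8.
If it is in box 3 (prior 1/4): box 2 is available but not opened, probability 2/3; weight (1/4)·(2/3) = 1/6.
If it is in box 4 (prior 1/4): the host opened box 4, so this case is ruled out; weight (1/4)·0 = 0.
The weights sum to 3/8.
So P(the gold coin in box 1 | the host opened box 4) = (1/12) / (3/8) = 2/9.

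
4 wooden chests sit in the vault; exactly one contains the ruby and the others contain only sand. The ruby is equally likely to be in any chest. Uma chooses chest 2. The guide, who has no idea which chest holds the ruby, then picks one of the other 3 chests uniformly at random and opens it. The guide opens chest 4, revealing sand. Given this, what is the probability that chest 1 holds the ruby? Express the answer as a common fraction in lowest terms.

1/3

Apply Bayes' rule, conditioning on where the ruby actually is.
If it is in any of chests 1, 2, and 3 (prior 1/4 each): the guide picks chest 4 with probability 1/3 regardless, and it is not the prize; weight (1/4)·(1/3) = 1/12 each.
If it is in chest 4 (prior 1/4): the guide opened chest 4, so this case is ruled out; weight (1/4)·0 = 0.
The weights sum to 1/4.
So P(the ruby in chest 1 | the guide opened chest 4) = (1/12) / (1/4) = 1/3.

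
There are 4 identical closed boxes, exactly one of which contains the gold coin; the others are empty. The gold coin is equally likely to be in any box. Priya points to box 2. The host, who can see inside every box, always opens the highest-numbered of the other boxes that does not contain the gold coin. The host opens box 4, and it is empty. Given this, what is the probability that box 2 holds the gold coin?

1/3

Apply Bayes' rule, conditioning on where the gold coin actually is.
If it is in any of boxes 1, 2, and 3 (prior 1/4 each): box 4 is the highest-numbered option available, probability 1; weight (1/4)·1 = 1/4 each.
If it is in box 4 (prior 1/4): the host opened box 4, so this case is ruled out; weight (1/4)·0 = 0.
The weights sum to 3/4.
So P(the gold coin in box 2 | the host opened box 4) = (1/4) / (3/4) = 1/3.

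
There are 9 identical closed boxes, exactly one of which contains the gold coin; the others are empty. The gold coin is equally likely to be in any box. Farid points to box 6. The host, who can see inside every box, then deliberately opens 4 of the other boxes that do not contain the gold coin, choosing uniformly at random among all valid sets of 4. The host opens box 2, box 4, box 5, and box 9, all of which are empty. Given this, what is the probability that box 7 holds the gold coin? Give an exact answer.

Condition on the true location of the gold coin.
If it is in any of boxes 1, 3, 7, and 8 (prior 1/9 each): the host has 35 equally likely choices, so probability 1/35; weight (1/9)·(1/35) = 1/315 each.
If it is in any of boxes 2, 4, 5, and 9 (prior 1/9 each): that box was opened and seen not to hold the prize — ruled out; weight (1/9)·0 = 0 each.
If it is in box 6 (prior 1/9): the host has 70 equally likely choices, so probability 1/70; weight (1/9)·(1/70) = 1/630.
The weights sum to 1/70.
So P(the gold coin in box 7 | the host opened box 2, box 4, box 5, and box 9) = (1/315) / (1/70) = 2/9.

2/9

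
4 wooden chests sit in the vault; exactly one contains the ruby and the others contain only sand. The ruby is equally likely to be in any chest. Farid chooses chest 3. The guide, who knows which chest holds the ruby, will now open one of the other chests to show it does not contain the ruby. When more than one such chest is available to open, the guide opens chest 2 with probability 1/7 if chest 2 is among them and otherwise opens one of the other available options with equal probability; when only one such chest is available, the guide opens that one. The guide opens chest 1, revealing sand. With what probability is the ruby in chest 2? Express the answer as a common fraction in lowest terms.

Condition on the true location of the ruby.
If it is in chest 1 (prior 1/4): the guide opened chest 1, so this case is ruled out; weight (1/4)·0 = 0.
If it is in chest 2 (prior 1/4): chest 2 holds the prize so is unavailable; the guide chooses uniformly among the 2 others, probability 1/2; weight (1/4)·(1/2) = 1/8.
If it is in chest 3 (prior 1/4): chest 2 is available but not opened; chest 1 gets probability (1 − 1/7)/2 = 3/7; weight (1/4)·(3/7) = 3/28.
If it is in chest 4 (prior 1/4): chest 2 is available but not opened, probability 6/7; weight (1/4)·(6/7) = 3/14.
The weights sum to 25/56.
So P(the ruby in chest 2 | the guide opened chest 1) = (1/8) / (25/56) = 7/25.

7/25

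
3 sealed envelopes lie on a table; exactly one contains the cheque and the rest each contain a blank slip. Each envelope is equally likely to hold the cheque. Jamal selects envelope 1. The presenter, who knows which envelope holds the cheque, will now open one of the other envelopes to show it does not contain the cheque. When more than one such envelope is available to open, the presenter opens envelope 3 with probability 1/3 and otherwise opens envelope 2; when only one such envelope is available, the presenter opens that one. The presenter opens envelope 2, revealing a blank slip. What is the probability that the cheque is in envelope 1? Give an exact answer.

2/5

Apply Bayes' rule, conditioning on where the cheque actually is.
If it is in envelope 1 (prior 1/3): envelope 3 is available but not opened, probability 2/3; weight (1/3)·(2/3) = 2/9.
If it is in envelope 2 (prior 1/3): the presenter opened envelope 2, so this case is ruled out; weight (1/3)·0 = 0.
If it is in envelope 3 (prior 1/3): only envelope 2 is available, probability 1; weight (1/3)·1 = 1/3.
The weights sum to 5/9.
So P(the cheque in envelope 1 | the presenter opened envelope 2) = (2/9) / (5/9) = 2/5.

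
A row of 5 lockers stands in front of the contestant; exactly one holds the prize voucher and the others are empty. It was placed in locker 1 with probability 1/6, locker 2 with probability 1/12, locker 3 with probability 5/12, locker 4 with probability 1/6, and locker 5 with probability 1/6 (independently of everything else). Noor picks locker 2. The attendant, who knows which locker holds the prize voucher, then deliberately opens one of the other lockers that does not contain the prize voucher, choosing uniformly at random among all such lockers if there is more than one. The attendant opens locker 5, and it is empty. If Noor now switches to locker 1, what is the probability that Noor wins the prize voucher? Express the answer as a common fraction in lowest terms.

8/39

Condition on the true location of the prize voucher.
If it is in either of lockers 1 and 4 (prior 1/6 each): the attendant has 3 equally likely choices, so probability 1/3; weight (1/6)·(1/3) = 1/18 each.
If it is in locker 2 (prior 1/12): the attendant has 4 equally likely choices, so probability 1/4; weight (1/12)·(1/4) = 1/48.
If it is in locker 3 (prior 5/12): the attendant has 3 equally likely choices, so probability 1/3; weight (5/12)·(1/3) = 5/36.
If it is in locker 5 (prior 1/6): the attendant opened locker 5, so this case is ruled out; weight (1/6)·0 = 0.
The weights sum to 13/48.
So P(the prize voucher in locker 1 | the attendant opened locker 5) = (1/18) / (13/48) = 8/39.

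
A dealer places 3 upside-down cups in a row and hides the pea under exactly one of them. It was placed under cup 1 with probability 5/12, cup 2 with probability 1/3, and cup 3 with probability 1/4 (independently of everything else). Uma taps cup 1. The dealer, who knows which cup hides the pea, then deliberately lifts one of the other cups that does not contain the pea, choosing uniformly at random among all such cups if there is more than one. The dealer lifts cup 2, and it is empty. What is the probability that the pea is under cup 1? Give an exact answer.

5/11

Apply Bayes' rule, conditioning on where the pea actually is.
If it is under cup 1 (prior 5/12): the dealer has 2 equally likely choices, so probability 1/2; weight (5/12)·(1/2) = 5/24.
If it is under cup 2 (prior 1/3): the dealer opened cup 2, so this case is ruled out; weight (1/3)·0 = 0.
If it is under cup 3 (prior 1/4): the dealer has no choice, probability 1; weight (1/4)·1 = 1/4.
The weights sum to 11/24.
So P(the pea under cup 1 | the dealer opened cup 2) = (5/24) / (11/24) = 5/11.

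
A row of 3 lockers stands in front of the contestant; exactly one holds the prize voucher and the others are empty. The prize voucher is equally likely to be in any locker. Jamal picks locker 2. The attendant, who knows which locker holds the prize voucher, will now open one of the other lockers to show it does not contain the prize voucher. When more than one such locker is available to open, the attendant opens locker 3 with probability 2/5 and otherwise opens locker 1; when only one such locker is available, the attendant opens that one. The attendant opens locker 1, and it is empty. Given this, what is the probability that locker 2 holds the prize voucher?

Apply Bayes' rule, conditioning on where the prize voucher actually is.
If it is in locker 1 (prior 1/3): the attendant opened locker 1, so this case is ruled out; weight (1/3)·0 = 0.
If it is in locker 2 (prior 1/3): locker 3 is available but not opened, probability 3/5; weight (1/3)·(3/5) = 1/5.
If it is in locker 3 (prior 1/3): only locker 1 is available, probability 1; weight (1/3)·1 = 1/3.
The weights sum to 8/15.
So P(the prize voucher in locker 2 | the attendant opened locker 1) = (1/5) / (8/15) = 3/8.

3/8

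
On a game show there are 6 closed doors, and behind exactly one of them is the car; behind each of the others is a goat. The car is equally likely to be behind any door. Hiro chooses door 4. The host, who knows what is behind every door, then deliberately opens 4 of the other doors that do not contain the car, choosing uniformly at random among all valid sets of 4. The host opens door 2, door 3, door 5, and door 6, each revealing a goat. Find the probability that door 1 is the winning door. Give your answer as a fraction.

5/6

Consider each possible location of the car in turn.
If it is behind door 1 (prior 1/6): the host has no choice, probability 1; weight (1/6)·1 = 1/6.
If it is behind any of doors 2, 3, 5, and 6 (prior 1/6 each): that door was opened and seen not to hold the prize — ruled out; weight (1/6)·0 = 0 each.
If it is behind door 4 (prior 1/6): the host has 5 equally likely choices, so probability 1/5; weight (1/6)·(1/5) = 1/30.
The weights sum to 1/5.
So P(the car behind door 1 | the host opened door 2, door 3, door 5, and door 6) = (1/6) / (1/5) = 5/6.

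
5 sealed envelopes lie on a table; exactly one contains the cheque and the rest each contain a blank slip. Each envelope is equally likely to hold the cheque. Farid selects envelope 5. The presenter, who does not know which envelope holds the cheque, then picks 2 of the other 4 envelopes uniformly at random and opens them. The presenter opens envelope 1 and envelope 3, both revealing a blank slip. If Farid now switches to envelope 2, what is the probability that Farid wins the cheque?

Consider each possible location of the cheque in turn.
If it is in either of envelopes 1 and 3 (prior 1/5 each): that envelope was opened and seen not to hold the prize — ruled out; weight (1/5)·0 = 0 each.
If it is in any of envelopes 2, 4, and 5 (prior 1/5 each): the presenter picks exactly this set with probability 1/6 regardless, and none is the prize; weight (1/5)·(1/6) = 1/30 each.
The weights sum to 1/10.
So P(the cheque in envelope 2 | the presenter opened envelope 1 and envelope 3) = (1/30) / (1/10) = 1/3.

1/3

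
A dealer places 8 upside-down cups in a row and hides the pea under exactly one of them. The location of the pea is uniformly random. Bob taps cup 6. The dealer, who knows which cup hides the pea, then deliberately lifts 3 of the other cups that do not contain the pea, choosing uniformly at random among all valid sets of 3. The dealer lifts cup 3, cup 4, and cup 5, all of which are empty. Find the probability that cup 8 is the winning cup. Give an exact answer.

Apply Bayes' rule, conditioning on where the pea actually is.
If it is under any of cups 1, 2, 7, and 8 (prior 1/8 each): the dealer has 20 equally likely choices, so probability 1/20; weight (1/8)·(1/20) = 1/160 each.
If it is under any of cups 3, 4, and 5 (prior 1/8 each): that cup was opened and seen not to hold the prize — ruled out; weight (1/8)·0 = 0 each.
If it is under cup 6 (prior 1/8): the dealer has 35 equally likely choices, so probability 1/35; weight (1/8)·(1/35) = 1/280.
The weights sum to 1/35.
So P(the pea under cup 8 | the dealer opened cup 3, cup 4, and cup 5) = (1/160) / (1/35) = 7/32.

7/32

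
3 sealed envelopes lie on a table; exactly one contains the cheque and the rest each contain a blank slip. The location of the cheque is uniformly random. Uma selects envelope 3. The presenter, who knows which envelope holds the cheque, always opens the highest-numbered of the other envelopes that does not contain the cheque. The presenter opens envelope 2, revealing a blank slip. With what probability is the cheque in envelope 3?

Condition on the true location of the cheque.
If it is in either of envelopes 1 and 3 (prior 1/3 each): envelope 2 is the highest-numbered option available, probability 1; weight (1/3)·1 = 1/3 each.
If it is in envelope 2 (prior 1/3): the presenter opened envelope 2, so this case is ruled out; weight (1/3)·0 = 0.
The weights sum to 2/3.
So P(the cheque in envelope 3 | the presenter opened envelope 2) = (1/3) / (2/3) = 1/2.

1/2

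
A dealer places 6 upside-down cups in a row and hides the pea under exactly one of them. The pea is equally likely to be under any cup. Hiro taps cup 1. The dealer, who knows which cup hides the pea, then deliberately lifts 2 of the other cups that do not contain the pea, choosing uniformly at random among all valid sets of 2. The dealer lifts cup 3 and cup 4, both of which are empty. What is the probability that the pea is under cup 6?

Apply Bayes' rule, conditioning on where the pea actually is.
If it is under cup 1 (prior 1/6): the dealer has 10 equally likely choices, so probability 1/10; weight (1/6)·(1/10) = 1/60.
If it is under any of cups 2, 5, and 6 (prior 1/6 each): the dealer has 6 equally likely choices, so probability 1/6; weight (1/6)·(1/6) = 1/36 each.
If it is under either of cups 3 and 4 (prior 1/6 each): that cup was opened and seen not to hold the prize — ruled out; weight (1/6)·0 = 0 each.
The weights sum to 1/10.
So P(the pea under cup 6 | the dealer opened cup 3 and cup 4) = (1/36) / (1/10) = 5/18.

5/18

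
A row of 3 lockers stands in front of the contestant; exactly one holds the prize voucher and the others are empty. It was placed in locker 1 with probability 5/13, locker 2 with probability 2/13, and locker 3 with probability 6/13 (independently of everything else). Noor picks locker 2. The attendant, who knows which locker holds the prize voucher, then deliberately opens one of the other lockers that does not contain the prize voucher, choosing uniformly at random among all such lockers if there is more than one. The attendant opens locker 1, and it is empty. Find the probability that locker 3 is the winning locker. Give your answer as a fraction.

6/7

Condition on the true location of the prize voucher.
If it is in locker 1 (prior 5/13): the attendant opened locker 1, so this case is ruled out; weight (5/13)·0 = 0.
If it is in locker 2 (prior 2/13): the attendant has 2 equally likely choices, so probability 1/2; weight (2/13)·(1/2) = 1/13.
If it is in locker 3 (prior 6/13): the attendant has no choice, probability 1; weight (6/13)·1 = 6/13.
The weights sum to 7/13.
So P(the prize voucher in locker 3 | the attendant opened locker 1) = (6/13) / (7/13) = 6/7.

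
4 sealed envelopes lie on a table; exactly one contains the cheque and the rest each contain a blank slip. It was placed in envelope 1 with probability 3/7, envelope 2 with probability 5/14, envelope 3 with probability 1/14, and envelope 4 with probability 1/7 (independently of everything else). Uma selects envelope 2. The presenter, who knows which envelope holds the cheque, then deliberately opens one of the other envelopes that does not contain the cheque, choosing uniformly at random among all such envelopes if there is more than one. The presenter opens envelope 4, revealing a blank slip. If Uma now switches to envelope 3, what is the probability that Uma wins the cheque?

Condition on the true location of the cheque.
If it is in envelope 1 (prior 3/7): the presenter has 2 equally likely choices, so probability 1/2; weight (3/7)·(1/2) = 3/14.
If it is in envelope 2 (prior 5/14): the presenter has 3 equally likely choices, so probability 1/3; weight (5/14)·(1/3) = 5/42.
If it is in envelope 3 (prior 1/14): the presenter has 2 equally likely choices, so probability 1/2; weight (1/14)·(1/2) = 1/28.
If it is in envelope 4 (prior 1/7): the presenter opened envelope 4, so this case is ruled out; weight (1/7)·0 = 0.
The weights sum to 31/84.
So P(the cheque in envelope 3 | the presenter opened envelope 4) = (1/28) / (31/84) = 3/31.

3/31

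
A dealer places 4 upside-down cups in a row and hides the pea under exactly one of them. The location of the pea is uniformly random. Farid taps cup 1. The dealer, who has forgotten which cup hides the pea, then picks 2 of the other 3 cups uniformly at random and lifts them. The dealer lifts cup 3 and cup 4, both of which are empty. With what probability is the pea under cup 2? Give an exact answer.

1/2

Because the dealer chose which cups to lift without knowing where the pea is, the choice is independent of the prize location. Learning that none of the 2 opened cups holds the pea simply rules out those 2 locations and leaves the remaining 2 cups still equally likely by symmetry.
So P(the pea under cup 2) = 1/2.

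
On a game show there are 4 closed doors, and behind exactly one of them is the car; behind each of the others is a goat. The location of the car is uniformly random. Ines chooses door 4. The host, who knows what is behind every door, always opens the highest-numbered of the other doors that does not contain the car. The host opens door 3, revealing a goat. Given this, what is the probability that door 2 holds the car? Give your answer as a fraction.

1/3

Consider each possible location of the car in turn.
If it is behind any of doors 1, 2, and 4 (prior 1/4 each): door 3 is the highest-numbered option available, probability 1; weight (1/4)·1 = 1/4 each.
If it is behind door 3 (prior 1/4): the host opened door 3, so this case is ruled out; weight (1/4)·0 = 0.
The weights sum to 3/4.
So P(the car behind door 2 | the host opened door 3) = (1/4) / (3/4) = 1/3.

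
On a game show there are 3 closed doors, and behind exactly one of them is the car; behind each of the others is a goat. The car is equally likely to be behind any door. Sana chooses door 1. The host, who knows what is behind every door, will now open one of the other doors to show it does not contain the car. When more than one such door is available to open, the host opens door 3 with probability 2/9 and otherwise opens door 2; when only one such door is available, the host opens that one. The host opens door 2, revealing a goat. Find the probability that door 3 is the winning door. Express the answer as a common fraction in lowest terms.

9/16

Apply Bayes' rule, conditioning on where the car actually is.
If it is behind door 1 (prior 1/3): door 3 is available but not opened, probability 7/9; weight (1/3)·(7/9) = 7/27.
If it is behind door 2 (prior 1/3): the host opened door 2, so this case is ruled out; weight (1/3)·0 = 0.
If it is behind door 3 (prior 1/3): only door 2 is available, probability 1; weight (1/3)·1 = 1/3.
The weights sum to 16/27.
So P(the car behind door 3 | the host opened door 2) = (1/3) / (16/27) = 9/16.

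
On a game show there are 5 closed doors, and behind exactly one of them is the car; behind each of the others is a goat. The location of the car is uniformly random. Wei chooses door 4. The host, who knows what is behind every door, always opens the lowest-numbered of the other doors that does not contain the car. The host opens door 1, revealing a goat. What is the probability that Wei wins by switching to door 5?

Consider each possible location of the car in turn.
If it is behind door 1 (prior 1/5): the host opened door 1, so this case is ruled out; weight (1/5)·0 = 0.
If it is behind any of doors 2, 3, 4, and 5 (prior 1/5 each): door 1 is the lowest-numbered option available, probability 1; weight (1/5)·1 = 1/5 each.
The weights sum to 4/5.
So P(the car behind door 5 | the host opened door 1) = (1/5) / (4/5) = 1/4.

1/4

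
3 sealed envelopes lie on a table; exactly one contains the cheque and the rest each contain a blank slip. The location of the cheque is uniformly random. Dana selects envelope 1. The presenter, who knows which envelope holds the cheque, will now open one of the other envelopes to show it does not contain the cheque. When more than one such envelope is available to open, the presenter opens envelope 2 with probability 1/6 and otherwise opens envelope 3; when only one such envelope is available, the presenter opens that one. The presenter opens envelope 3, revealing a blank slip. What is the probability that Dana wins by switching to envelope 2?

6/11

Condition on the true location of the cheque.
If it is in envelope 1 (prior 1/3): envelope 2 is available but not opened, probability 5/6; weight (1/3)·(5/6) = 5/18.
If it is in envelope 2 (prior 1/3): only envelope 3 is available, probability 1; weight (1/3)·1 = 1/3.
If it is in envelope 3 (prior 1/3): the presenter opened envelope 3, so this case is ruled out; weight (1/3)·0 = 0.
The weights sum to 11/18.
So P(the cheque in envelope 2 | the presenter opened envelope 3) = (1/3) / (11/18) = 6/11.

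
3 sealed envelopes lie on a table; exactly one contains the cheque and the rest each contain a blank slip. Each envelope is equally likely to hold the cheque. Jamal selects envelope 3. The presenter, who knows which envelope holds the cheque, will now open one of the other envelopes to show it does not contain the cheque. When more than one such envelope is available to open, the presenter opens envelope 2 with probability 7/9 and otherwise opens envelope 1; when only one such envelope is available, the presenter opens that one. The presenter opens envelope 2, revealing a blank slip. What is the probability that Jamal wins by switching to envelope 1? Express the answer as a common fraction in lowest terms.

Consider each possible location of the cheque in turn.
If it is in envelope 1 (prior 1/3): only envelope 2 is available, probability 1; weight (1/3)·1 = 1/3.
If it is in envelope 2 (prior 1/3): the presenter opened envelope 2, so this case is ruled out; weight (1/3)·0 = 0.
If it is in envelope 3 (prior 1/3): envelope 2 is available, opened with probability 7/9; weight (1/3)·(7/9) = 7/27.
The weights sum to 16/27.
So P(the cheque in envelope 1 | the presenter opened envelope 2) = (1/3) / (16/27) = 9/16.

9/16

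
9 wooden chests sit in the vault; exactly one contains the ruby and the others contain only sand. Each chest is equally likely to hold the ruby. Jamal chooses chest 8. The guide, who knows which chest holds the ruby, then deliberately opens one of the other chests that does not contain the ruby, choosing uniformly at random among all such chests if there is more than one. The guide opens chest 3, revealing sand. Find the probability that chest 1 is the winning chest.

Consider each possible location of the ruby in turn.
If it is in any of chests 1, 2, 4, 5, 6, 7, and 9 (prior 1/9 each): the guide has 7 equally likely choices, so probability 1/7; weight (1/9)·(1/7) = 1/63 each.
If it is in chest 3 (prior 1/9): the guide opened chest 3, so this case is ruled out; weight (1/9)·0 = 0.
If it is in chest 8 (prior 1/9): the guide has 8 equally likely choices, so probability 1/8; weight (1/9)·(1/8) = 1/72.
The weights sum to 1/8.
So P(the ruby in chest 1 | the guide opened chest 3) = (1/63) / (1/8) = 8/63.

8/63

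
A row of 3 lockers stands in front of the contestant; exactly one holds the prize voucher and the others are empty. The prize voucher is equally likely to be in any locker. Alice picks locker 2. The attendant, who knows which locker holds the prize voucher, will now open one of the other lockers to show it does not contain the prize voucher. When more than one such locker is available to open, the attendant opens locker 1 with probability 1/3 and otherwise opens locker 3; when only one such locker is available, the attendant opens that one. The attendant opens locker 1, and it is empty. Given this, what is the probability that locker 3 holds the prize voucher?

Condition on the true location of the prize voucher.
If it is in locker 1 (prior 1/3): the attendant opened locker 1, so this case is ruled out; weight (1/3)·0 = 0.
If it is in locker 2 (prior 1/3): locker 1 is available, opened with probability 1/3; weight (1/3)·(1/3) = 1/9.
If it is in locker 3 (prior 1/3): only locker 1 is available, probability 1; weight (1/3)·1 = 1/3.
The weights sum to 4/9.
So P(the prize voucher in locker 3 | the attendant opened locker 1) = (1/3) / (4/9) = 3/4.

3/4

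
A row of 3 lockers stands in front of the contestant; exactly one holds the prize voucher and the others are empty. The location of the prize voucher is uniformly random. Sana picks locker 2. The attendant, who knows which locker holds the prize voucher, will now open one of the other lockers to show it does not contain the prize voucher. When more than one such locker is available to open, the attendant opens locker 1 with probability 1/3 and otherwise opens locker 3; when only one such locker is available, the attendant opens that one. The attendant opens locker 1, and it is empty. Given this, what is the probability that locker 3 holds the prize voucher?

Apply Bayes' rule, conditioning on where the prize voucher actually is.
If it is in locker 1 (prior 1/3): the attendant opened locker 1, so this case is ruled out; weight (1/3)·0 = 0.
If it is in locker 2 (prior 1/3): locker 1 is available, opened with probability 1/3; weight (1/3)·(1/3) = 1/9.
If it is in locker 3 (prior 1/3): only locker 1 is available, probability 1; weight (1/3)·1 = 1/3.
The weights sum to 4/9.
So P(the prize voucher in locker 3 | the attendant opened locker 1) = (1/3) / (4/9) = 3/4.

3/4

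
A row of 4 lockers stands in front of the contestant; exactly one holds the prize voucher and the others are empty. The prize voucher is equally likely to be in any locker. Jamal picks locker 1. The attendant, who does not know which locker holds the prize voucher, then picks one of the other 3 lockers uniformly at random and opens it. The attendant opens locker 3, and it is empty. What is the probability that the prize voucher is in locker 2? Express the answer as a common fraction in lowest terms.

Because the attendant chose which locker to open without knowing where the prize voucher is, the choice is independent of the prize location. Learning that locker 3 does not hold the prize voucher simply rules out that one location and leaves the remaining 3 lockers still equally likely by symmetry.
So P(the prize voucher in locker 2) = 1/3.

1/3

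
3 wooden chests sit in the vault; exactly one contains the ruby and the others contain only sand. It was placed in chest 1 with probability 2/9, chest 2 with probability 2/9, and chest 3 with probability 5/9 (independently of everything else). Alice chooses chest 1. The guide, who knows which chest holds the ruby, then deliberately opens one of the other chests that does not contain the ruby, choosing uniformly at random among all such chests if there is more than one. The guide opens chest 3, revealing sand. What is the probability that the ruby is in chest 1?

Apply Bayes' rule, conditioning on where the ruby actually is.
If it is in chest 1 (prior 2/9): the guide has 2 equally likely choices, so probability 1/2; weight (2/9)·(1/2) = 1/9.
If it is in chest 2 (prior 2/9): the guide has no choice, probability 1; weight (2/9)·1 = 2/9.
If it is in chest 3 (prior 5/9): the guide opened chest 3, so this case is ruled out; weight (5/9)·0 = 0.
The weights sum to 1/3.
So P(the ruby in chest 1 | the guide opened chest 3) = (1/9) / (1/3) = 1/3.

1/3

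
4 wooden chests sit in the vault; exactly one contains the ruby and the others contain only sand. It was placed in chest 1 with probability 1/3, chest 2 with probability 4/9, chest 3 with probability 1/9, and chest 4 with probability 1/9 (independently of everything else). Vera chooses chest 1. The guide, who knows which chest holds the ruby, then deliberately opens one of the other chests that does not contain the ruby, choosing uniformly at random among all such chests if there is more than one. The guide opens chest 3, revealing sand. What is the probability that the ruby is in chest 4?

Condition on the true location of the ruby.
If it is in chest 1 (prior 1/3): the guide has 3 equally likely choices, so probability 1/3; weight (1/3)·(1/3) = 1/9.
If it is in chest 2 (prior 4/9): the guide has 2 equally likely choices, so probability 1/2; weight (4/9)·(1/2) = 2/9.
If it is in chest 3 (prior 1/9): the guide opened chest 3, so this case is ruled out; weight (1/9)·0 = 0.
If it is in chest 4 (prior 1/9): the guide has 2 equally likely choices, so probability 1/2; weight (1/9)·(1/2) = 1/18.
The weights sum to 7/18.
So P(the ruby in chest 4 | the guide opened chest 3) = (1/18) / (7/18) = 1/7.

1/7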